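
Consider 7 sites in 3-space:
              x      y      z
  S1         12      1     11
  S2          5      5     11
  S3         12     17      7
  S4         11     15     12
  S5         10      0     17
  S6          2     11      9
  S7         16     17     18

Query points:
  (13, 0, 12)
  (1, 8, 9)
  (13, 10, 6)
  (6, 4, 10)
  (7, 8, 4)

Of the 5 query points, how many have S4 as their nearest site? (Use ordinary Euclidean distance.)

0

(13, 0, 12) — d² to each: S1:3, S2:90, S3:315, S4:229, S5:34, S6:251, S7:334 → nearest is S1
(1, 8, 9) — d² to each: S1:174, S2:29, S3:206, S4:158, S5:209, S6:10, S7:387 → nearest is S6
(13, 10, 6) — d² to each: S1:107, S2:114, S3:51, S4:65, S5:230, S6:131, S7:202 → nearest is S3
(6, 4, 10) — d² to each: S1:46, S2:3, S3:214, S4:150, S5:81, S6:66, S7:333 → nearest is S2
(7, 8, 4) — d² to each: S1:123, S2:62, S3:115, S4:129, S5:242, S6:59, S7:358 → nearest is S6
0 of the 5 points have S4 as nearest.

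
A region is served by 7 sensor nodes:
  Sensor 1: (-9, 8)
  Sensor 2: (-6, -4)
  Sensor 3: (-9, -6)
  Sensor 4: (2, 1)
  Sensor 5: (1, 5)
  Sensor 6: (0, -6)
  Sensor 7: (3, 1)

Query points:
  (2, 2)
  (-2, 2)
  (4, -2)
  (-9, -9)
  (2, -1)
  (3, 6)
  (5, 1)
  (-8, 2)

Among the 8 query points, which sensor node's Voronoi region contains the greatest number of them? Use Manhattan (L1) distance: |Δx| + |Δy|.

(2, 2) — d to each: Sensor 1:17, Sensor 2:14, Sensor 3:19, Sensor 4:1, Sensor 5:4, Sensor 6:10, Sensor 7:2 → nearest is Sensor 4
(-2, 2) — d to each: Sensor 1:13, Sensor 2:10, Sensor 3:15, Sensor 4:5, Sensor 5:6, Sensor 6:10, Sensor 7:6 → nearest is Sensor 4
(4, -2) — d to each: Sensor 1:23, Sensor 2:12, Sensor 3:17, Sensor 4:5, Sensor 5:10, Sensor 6:8, Sensor 7:4 → nearest is Sensor 7
(-9, -9) — d to each: Sensor 1:17, Sensor 2:8, Sensor 3:3, Sensor 4:21, Sensor 5:24, Sensor 6:12, Sensor 7:22 → nearest is Sensor 3
(2, -1) — d to each: Sensor 1:20, Sensor 2:11, Sensor 3:16, Sensor 4:2, Sensor 5:7, Sensor 6:7, Sensor 7:3 → nearest is Sensor 4
(3, 6) — d to each: Sensor 1:14, Sensor 2:19, Sensor 3:24, Sensor 4:6, Sensor 5:3, Sensor 6:15, Sensor 7:5 → nearest is Sensor 5
(5, 1) — d to each: Sensor 1:21, Sensor 2:16, Sensor 3:21, Sensor 4:3, Sensor 5:8, Sensor 6:12, Sensor 7:2 → nearest is Sensor 7
(-8, 2) — d to each: Sensor 1:7, Sensor 2:8, Sensor 3:9, Sensor 4:11, Sensor 5:12, Sensor 6:16, Sensor 7:12 → nearest is Sensor 1
Tally — Sensor 1:1, Sensor 3:1, Sensor 4:3, Sensor 5:1, Sensor 7:2. Sensor 4 captures the most (3).

Sensor 4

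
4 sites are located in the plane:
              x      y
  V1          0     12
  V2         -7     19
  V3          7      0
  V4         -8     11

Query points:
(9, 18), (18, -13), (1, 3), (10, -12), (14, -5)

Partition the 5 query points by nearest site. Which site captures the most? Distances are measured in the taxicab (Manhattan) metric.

(9, 18) — d to each: V1:15, V2:17, V3:20, V4:24 → nearest is V1
(18, -13) — d to each: V1:43, V2:57, V3:24, V4:50 → nearest is V3
(1, 3) — d to each: V1:10, V2:24, V3:9, V4:17 → nearest is V3
(10, -12) — d to each: V1:34, V2:48, V3:15, V4:41 → nearest is V3
(14, -5) — d to each: V1:31, V2:45, V3:12, V4:38 → nearest is V3
Tally — V1:1, V3:4. V3 captures the most (4).

V3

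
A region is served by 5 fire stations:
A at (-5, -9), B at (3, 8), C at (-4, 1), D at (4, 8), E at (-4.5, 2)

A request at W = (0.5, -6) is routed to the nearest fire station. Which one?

Since √ is increasing, it suffices to compare squared distances:
|WA|² = (0.5−(-5))² + (-6−(-9))² = 30.25 + 9 = 39.25
|WB|² = (0.5−3)² + (-6−8)² = 6.25 + 196 = 202.25
|WC|² = (0.5−(-4))² + (-6−1)² = 20.25 + 49 = 69.25
|WD|² = (0.5−4)² + (-6−8)² = 12.25 + 196 = 208.25
|WE|² = (0.5−(-4.5))² + (-6−2)² = 25 + 64 = 89
Minimum is at A.

A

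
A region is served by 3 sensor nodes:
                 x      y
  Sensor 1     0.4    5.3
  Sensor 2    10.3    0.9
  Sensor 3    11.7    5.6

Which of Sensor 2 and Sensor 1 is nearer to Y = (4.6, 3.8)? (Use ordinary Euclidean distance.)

Compare squared distances:
d²(Y, Sensor 2) = (4.6−10.3)² + (3.8−0.9)² = 32.49 + 8.41 = 40.9
d²(Y, Sensor 1) = (4.6−0.4)² + (3.8−5.3)² = 17.64 + 2.25 = 19.89
40.9 > 19.89, so Sensor 1 is closer.

Sensor 1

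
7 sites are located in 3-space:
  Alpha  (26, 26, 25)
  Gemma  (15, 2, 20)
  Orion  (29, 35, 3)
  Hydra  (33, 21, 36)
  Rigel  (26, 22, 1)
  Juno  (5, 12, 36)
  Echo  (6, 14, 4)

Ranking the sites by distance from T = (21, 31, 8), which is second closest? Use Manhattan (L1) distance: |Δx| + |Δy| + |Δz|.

d(T, Alpha) = |21−26| + |31−26| + |8−25| = 5 + 5 + 17 = 27
d(T, Gemma) = |21−15| + |31−2| + |8−20| = 6 + 29 + 12 = 47
d(T, Orion) = |21−29| + |31−35| + |8−3| = 8 + 4 + 5 = 17
d(T, Hydra) = |21−33| + |31−21| + |8−36| = 12 + 10 + 28 = 50
d(T, Rigel) = |21−26| + |31−22| + |8−1| = 5 + 9 + 7 = 21
d(T, Juno) = |21−5| + |31−12| + |8−36| = 16 + 19 + 28 = 63
d(T, Echo) = |21−6| + |31−14| + |8−4| = 15 + 17 + 4 = 36
Sorted ascending: Orion, Rigel, Alpha, … — the second-nearest is Rigel.

Rigel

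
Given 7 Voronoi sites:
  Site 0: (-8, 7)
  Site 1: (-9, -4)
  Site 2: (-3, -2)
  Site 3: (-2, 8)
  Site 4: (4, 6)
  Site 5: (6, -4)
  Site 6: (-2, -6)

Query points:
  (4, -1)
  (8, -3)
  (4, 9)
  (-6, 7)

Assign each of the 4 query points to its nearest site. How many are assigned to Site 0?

1

(4, -1) — d² to each: Site 0:208, Site 1:178, Site 2:50, Site 3:117, Site 4:49, Site 5:13, Site 6:61 → nearest is Site 5
(8, -3) — d² to each: Site 0:356, Site 1:290, Site 2:122, Site 3:221, Site 4:97, Site 5:5, Site 6:109 → nearest is Site 5
(4, 9) — d² to each: Site 0:148, Site 1:338, Site 2:170, Site 3:37, Site 4:9, Site 5:173, Site 6:261 → nearest is Site 4
(-6, 7) — d² to each: Site 0:4, Site 1:130, Site 2:90, Site 3:17, Site 4:101, Site 5:265, Site 6:185 → nearest is Site 0
1 of the 4 points has Site 0 as nearest.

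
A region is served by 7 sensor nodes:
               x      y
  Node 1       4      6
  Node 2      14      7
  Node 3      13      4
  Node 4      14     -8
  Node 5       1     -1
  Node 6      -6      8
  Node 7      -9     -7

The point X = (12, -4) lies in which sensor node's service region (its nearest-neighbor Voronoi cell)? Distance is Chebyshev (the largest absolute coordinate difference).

d(X, Node 1) = max(8, 10) = 10
d(X, Node 2) = max(2, 11) = 11
d(X, Node 3) = max(1, 8) = 8
d(X, Node 4) = max(2, 4) = 4
d(X, Node 5) = max(11, 3) = 11
d(X, Node 6) = max(18, 12) = 18
d(X, Node 7) = max(21, 3) = 21
Minimum is at Node 4.

Node 4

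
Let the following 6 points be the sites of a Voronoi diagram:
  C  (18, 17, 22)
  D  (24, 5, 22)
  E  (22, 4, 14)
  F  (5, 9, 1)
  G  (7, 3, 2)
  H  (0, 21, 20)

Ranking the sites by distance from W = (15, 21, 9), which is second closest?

Compare squared distances (the ordering matches that of the actual distances):
|WC|² = (15−18)² + (21−17)² + (9−22)² = 9 + 16 + 169 = 194
|WD|² = (15−24)² + (21−5)² + (9−22)² = 81 + 256 + 169 = 506
|WE|² = (15−22)² + (21−4)² + (9−14)² = 49 + 289 + 25 = 363
|WF|² = (15−5)² + (21−9)² + (9−1)² = 100 + 144 + 64 = 308
|WG|² = (15−7)² + (21−3)² + (9−2)² = 64 + 324 + 49 = 437
|WH|² = (15−0)² + (21−21)² + (9−20)² = 225 + 0 + 121 = 346
Sorted ascending: C, F, H, … — the second-nearest is F.

F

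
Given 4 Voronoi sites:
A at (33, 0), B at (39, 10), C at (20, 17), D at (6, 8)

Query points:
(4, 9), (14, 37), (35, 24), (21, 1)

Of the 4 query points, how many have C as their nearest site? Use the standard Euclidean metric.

(4, 9) — d² to each: A:922, B:1226, C:320, D:5 → nearest is D
(14, 37) — d² to each: A:1730, B:1354, C:436, D:905 → nearest is C
(35, 24) — d² to each: A:580, B:212, C:274, D:1097 → nearest is B
(21, 1) — d² to each: A:145, B:405, C:257, D:274 → nearest is A
1 of the 4 points has C as nearest.

1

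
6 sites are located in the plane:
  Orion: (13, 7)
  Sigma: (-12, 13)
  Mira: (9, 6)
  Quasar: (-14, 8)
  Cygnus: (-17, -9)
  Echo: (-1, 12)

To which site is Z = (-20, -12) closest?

Cygnus

Squared Euclidean distances:
d²(Z, Orion) = (-20−13)² + (-12−7)² = 1089 + 361 = 1450
d²(Z, Sigma) = (-20−(-12))² + (-12−13)² = 64 + 625 = 689
d²(Z, Mira) = (-20−9)² + (-12−6)² = 841 + 324 = 1165
d²(Z, Quasar) = (-20−(-14))² + (-12−8)² = 36 + 400 = 436
d²(Z, Cygnus) = (-20−(-17))² + (-12−(-9))² = 9 + 9 = 18
d²(Z, Echo) = (-20−(-1))² + (-12−12)² = 361 + 576 = 937
Minimum is at Cygnus.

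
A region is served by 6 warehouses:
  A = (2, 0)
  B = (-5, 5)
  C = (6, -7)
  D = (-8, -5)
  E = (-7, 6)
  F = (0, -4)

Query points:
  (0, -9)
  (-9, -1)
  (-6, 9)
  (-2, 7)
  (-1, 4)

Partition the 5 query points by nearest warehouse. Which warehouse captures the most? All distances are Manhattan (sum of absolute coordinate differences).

B

(0, -9) — d to each: A:11, B:19, C:8, D:12, E:22, F:5 → nearest is F
(-9, -1) — d to each: A:12, B:10, C:21, D:5, E:9, F:12 → nearest is D
(-6, 9) — d to each: A:17, B:5, C:28, D:16, E:4, F:19 → nearest is E
(-2, 7) — d to each: A:11, B:5, C:22, D:18, E:6, F:13 → nearest is B
(-1, 4) — d to each: A:7, B:5, C:18, D:16, E:8, F:9 → nearest is B
Tally — B:2, D:1, E:1, F:1. B captures the most (2).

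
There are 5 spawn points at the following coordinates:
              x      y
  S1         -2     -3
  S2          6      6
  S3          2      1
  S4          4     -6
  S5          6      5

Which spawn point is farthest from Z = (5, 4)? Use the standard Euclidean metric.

S4

Squared Euclidean distances:
|ZS1|² = (5−(-2))² + (4−(-3))² = 49 + 49 = 98
|ZS2|² = (5−6)² + (4−6)² = 1 + 4 = 5
|ZS3|² = (5−2)² + (4−1)² = 9 + 9 = 18
|ZS4|² = (5−4)² + (4−(-6))² = 1 + 100 = 101
|ZS5|² = (5−6)² + (4−5)² = 1 + 1 = 2
The largest is to S4.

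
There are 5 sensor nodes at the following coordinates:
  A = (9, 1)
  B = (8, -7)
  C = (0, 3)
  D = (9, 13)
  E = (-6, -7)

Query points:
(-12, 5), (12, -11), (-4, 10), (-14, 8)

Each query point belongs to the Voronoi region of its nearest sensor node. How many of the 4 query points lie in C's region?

(-12, 5) — d² to each: A:457, B:544, C:148, D:505, E:180 → nearest is C
(12, -11) — d² to each: A:153, B:32, C:340, D:585, E:340 → nearest is B
(-4, 10) — d² to each: A:250, B:433, C:65, D:178, E:293 → nearest is C
(-14, 8) — d² to each: A:578, B:709, C:221, D:554, E:289 → nearest is C
3 of the 4 points have C as nearest.

3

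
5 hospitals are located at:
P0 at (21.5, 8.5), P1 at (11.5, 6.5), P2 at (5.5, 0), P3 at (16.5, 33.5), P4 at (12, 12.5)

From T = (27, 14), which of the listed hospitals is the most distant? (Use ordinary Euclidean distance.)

P2

Squared Euclidean distances:
|TP0|² = (27−21.5)² + (14−8.5)² = 30.25 + 30.25 = 60.5
|TP1|² = (27−11.5)² + (14−6.5)² = 240.25 + 56.25 = 296.5
|TP2|² = (27−5.5)² + (14−0)² = 462.25 + 196 = 658.25
|TP3|² = (27−16.5)² + (14−33.5)² = 110.25 + 380.25 = 490.5
|TP4|² = (27−12)² + (14−12.5)² = 225 + 2.25 = 227.25
The largest is to P2.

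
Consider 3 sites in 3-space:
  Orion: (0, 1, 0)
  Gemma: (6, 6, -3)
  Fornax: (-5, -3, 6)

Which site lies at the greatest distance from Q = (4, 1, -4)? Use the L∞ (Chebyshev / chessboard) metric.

d(Q, Orion) = max(4, 0, 4) = 4
d(Q, Gemma) = max(2, 5, 1) = 5
d(Q, Fornax) = max(9, 4, 10) = 10
The largest is to Fornax.

Fornax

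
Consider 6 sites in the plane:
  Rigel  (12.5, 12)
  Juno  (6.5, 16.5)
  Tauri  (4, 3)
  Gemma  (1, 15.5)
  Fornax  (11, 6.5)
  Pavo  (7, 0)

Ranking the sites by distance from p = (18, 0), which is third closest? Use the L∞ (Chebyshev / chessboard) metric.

d(p, Rigel) = max(5.5, 12) = 12
d(p, Juno) = max(11.5, 16.5) = 16.5
d(p, Tauri) = max(14, 3) = 14
d(p, Gemma) = max(17, 15.5) = 17
d(p, Fornax) = max(7, 6.5) = 7
d(p, Pavo) = max(11, 0) = 11
Sorted ascending: Fornax, Pavo, Rigel, Tauri, … — the third-nearest is Rigel.

Rigel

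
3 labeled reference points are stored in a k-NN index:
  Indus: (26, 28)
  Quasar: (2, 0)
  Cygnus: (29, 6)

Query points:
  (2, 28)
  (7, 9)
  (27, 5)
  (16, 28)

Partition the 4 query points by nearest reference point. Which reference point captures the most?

Indus

(2, 28) — d² to each: Indus:576, Quasar:784, Cygnus:1213 → nearest is Indus
(7, 9) — d² to each: Indus:722, Quasar:106, Cygnus:493 → nearest is Quasar
(27, 5) — d² to each: Indus:530, Quasar:650, Cygnus:5 → nearest is Cygnus
(16, 28) — d² to each: Indus:100, Quasar:980, Cygnus:653 → nearest is Indus
Tally — Indus:2, Quasar:1, Cygnus:1. Indus captures the most (2).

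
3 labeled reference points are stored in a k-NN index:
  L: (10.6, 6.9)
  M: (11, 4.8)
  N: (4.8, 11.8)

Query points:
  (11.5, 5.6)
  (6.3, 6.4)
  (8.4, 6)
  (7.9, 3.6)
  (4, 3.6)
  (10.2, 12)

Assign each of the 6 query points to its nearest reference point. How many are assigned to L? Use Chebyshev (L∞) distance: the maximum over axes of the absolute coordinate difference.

4

(11.5, 5.6) — d to each: L:1.3, M:0.8, N:6.7 → nearest is M
(6.3, 6.4) — d to each: L:4.3, M:4.7, N:5.4 → nearest is L
(8.4, 6) — d to each: L:2.2, M:2.6, N:5.8 → nearest is L
(7.9, 3.6) — d to each: L:3.3, M:3.1, N:8.2 → nearest is M
(4, 3.6) — d to each: L:6.6, M:7, N:8.2 → nearest is L
(10.2, 12) — d to each: L:5.1, M:7.2, N:5.4 → nearest is L
4 of the 6 points have L as nearest.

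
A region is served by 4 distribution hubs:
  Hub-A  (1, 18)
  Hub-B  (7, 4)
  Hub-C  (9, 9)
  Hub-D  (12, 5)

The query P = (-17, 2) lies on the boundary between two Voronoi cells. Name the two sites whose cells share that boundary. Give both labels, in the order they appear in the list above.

Hub-A and Hub-B

Squared distances from P to each site:
d²(P, Hub-A) = (-17−1)² + (2−18)² = 324 + 256 = 580
d²(P, Hub-B) = (-17−7)² + (2−4)² = 576 + 4 = 580
d²(P, Hub-C) = (-17−9)² + (2−9)² = 676 + 49 = 725
d²(P, Hub-D) = (-17−12)² + (2−5)² = 841 + 9 = 850
P is equidistant from Hub-A and Hub-B (both at squared distance 580), and every other site is strictly farther — so P lies on the Hub-A–Hub-B Voronoi edge.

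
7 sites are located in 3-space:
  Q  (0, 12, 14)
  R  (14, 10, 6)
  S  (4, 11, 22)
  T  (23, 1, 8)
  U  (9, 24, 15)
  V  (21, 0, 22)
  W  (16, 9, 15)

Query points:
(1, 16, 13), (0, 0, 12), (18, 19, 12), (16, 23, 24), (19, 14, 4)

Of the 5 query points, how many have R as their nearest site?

(1, 16, 13) — d² to each: Q:18, R:254, S:115, T:734, U:132, V:737, W:278 → nearest is Q
(0, 0, 12) — d² to each: Q:148, R:332, S:237, T:546, U:666, V:541, W:346 → nearest is Q
(18, 19, 12) — d² to each: Q:377, R:133, S:360, T:365, U:115, V:470, W:113 → nearest is W
(16, 23, 24) — d² to each: Q:477, R:497, S:292, T:789, U:131, V:558, W:277 → nearest is U
(19, 14, 4) — d² to each: Q:465, R:45, S:558, T:201, U:321, V:524, W:155 → nearest is R
1 of the 5 points has R as nearest.

1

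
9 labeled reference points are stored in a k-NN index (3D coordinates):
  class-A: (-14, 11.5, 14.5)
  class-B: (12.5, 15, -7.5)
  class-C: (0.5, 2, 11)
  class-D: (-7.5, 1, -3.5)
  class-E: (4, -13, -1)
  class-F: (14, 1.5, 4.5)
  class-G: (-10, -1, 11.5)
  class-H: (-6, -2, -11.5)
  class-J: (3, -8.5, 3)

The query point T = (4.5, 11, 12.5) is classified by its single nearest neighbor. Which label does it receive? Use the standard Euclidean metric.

Compare squared distances (the ordering matches that of the actual distances):
d²(T, class-A) = (4.5−(-14))² + (11−11.5)² + (12.5−14.5)² = 342.25 + 0.25 + 4 = 346.5
d²(T, class-B) = (4.5−12.5)² + (11−15)² + (12.5−(-7.5))² = 64 + 16 + 400 = 480
d²(T, class-C) = (4.5−0.5)² + (11−2)² + (12.5−11)² = 16 + 81 + 2.25 = 99.25
d²(T, class-D) = (4.5−(-7.5))² + (11−1)² + (12.5−(-3.5))² = 144 + 100 + 256 = 500
d²(T, class-E) = (4.5−4)² + (11−(-13))² + (12.5−(-1))² = 0.25 + 576 + 182.25 = 758.5
d²(T, class-F) = (4.5−14)² + (11−1.5)² + (12.5−4.5)² = 90.25 + 90.25 + 64 = 244.5
d²(T, class-G) = (4.5−(-10))² + (11−(-1))² + (12.5−11.5)² = 210.25 + 144 + 1 = 355.25
d²(T, class-H) = (4.5−(-6))² + (11−(-2))² + (12.5−(-11.5))² = 110.25 + 169 + 576 = 855.25
d²(T, class-J) = (4.5−3)² + (11−(-8.5))² + (12.5−3)² = 2.25 + 380.25 + 90.25 = 472.75
class-C is nearest.

class-C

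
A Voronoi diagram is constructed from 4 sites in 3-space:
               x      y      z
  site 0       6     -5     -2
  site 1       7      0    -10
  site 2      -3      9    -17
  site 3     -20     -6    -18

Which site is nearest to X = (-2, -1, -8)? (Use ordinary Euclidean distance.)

Since √ is increasing, it suffices to compare squared distances:
d²(X, site 0) = (-2−6)² + (-1−(-5))² + (-8−(-2))² = 64 + 16 + 36 = 116
d²(X, site 1) = (-2−7)² + (-1−0)² + (-8−(-10))² = 81 + 1 + 4 = 86
d²(X, site 2) = (-2−(-3))² + (-1−9)² + (-8−(-17))² = 1 + 100 + 81 = 182
d²(X, site 3) = (-2−(-20))² + (-1−(-6))² + (-8−(-18))² = 324 + 25 + 100 = 449
Minimum is at site 1.

site 1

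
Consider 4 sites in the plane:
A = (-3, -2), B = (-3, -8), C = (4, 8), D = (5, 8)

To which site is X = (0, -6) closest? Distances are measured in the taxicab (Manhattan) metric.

d(X,A) = |0−(-3)| + |-6−(-2)| = 3 + 4 = 7
d(X,B) = |0−(-3)| + |-6−(-8)| = 3 + 2 = 5
d(X,C) = |0−4| + |-6−8| = 4 + 14 = 18
d(X,D) = |0−5| + |-6−8| = 5 + 14 = 19
B is nearest.

B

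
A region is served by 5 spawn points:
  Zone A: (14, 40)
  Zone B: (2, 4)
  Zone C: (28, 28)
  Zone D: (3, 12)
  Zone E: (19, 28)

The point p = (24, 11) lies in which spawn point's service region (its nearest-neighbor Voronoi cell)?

Squared Euclidean distances:
d²(p, Zone A) = (24−14)² + (11−40)² = 100 + 841 = 941
d²(p, Zone B) = (24−2)² + (11−4)² = 484 + 49 = 533
d²(p, Zone C) = (24−28)² + (11−28)² = 16 + 289 = 305
d²(p, Zone D) = (24−3)² + (11−12)² = 441 + 1 = 442
d²(p, Zone E) = (24−19)² + (11−28)² = 25 + 289 = 314
Zone C is nearest.

Zone C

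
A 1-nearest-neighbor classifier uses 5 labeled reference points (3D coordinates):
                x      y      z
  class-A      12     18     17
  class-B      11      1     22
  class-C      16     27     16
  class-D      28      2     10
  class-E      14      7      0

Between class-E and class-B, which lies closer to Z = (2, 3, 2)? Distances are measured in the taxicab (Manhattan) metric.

d(Z, class-E) = |2−14| + |3−7| + |2−0| = 12 + 4 + 2 = 18
d(Z, class-B) = |2−11| + |3−1| + |2−22| = 9 + 2 + 20 = 31
18 < 31, so class-E is closer.

class-E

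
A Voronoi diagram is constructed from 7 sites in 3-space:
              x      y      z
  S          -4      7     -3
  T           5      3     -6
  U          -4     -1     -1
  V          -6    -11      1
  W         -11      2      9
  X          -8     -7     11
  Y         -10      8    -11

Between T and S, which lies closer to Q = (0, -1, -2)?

T

Compare squared distances:
|QT|² = (0−5)² + (-1−3)² + (-2−(-6))² = 25 + 16 + 16 = 57
|QS|² = (0−(-4))² + (-1−7)² + (-2−(-3))² = 16 + 64 + 1 = 81
57 < 81, so T is closer.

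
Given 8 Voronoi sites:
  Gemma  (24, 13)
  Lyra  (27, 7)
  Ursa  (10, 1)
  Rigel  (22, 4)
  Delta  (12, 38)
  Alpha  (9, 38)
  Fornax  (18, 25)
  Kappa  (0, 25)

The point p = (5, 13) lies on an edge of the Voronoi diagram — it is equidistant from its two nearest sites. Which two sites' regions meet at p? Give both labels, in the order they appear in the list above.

Squared distances from p to each site:
d²(p, Gemma) = (5−24)² + (13−13)² = 361 + 0 = 361
d²(p, Lyra) = (5−27)² + (13−7)² = 484 + 36 = 520
d²(p, Ursa) = (5−10)² + (13−1)² = 25 + 144 = 169
d²(p, Rigel) = (5−22)² + (13−4)² = 289 + 81 = 370
d²(p, Delta) = (5−12)² + (13−38)² = 49 + 625 = 674
d²(p, Alpha) = (5−9)² + (13−38)² = 16 + 625 = 641
d²(p, Fornax) = (5−18)² + (13−25)² = 169 + 144 = 313
d²(p, Kappa) = (5−0)² + (13−25)² = 25 + 144 = 169
p is equidistant from Ursa and Kappa (both at squared distance 169), and every other site is strictly farther — so p lies on the Ursa–Kappa Voronoi edge.

Ursa and Kappa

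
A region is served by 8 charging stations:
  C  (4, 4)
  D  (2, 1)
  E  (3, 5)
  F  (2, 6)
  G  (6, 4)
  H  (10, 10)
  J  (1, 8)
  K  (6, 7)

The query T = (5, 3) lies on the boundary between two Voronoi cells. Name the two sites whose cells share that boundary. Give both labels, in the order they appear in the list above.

C and G

Squared distances from T to each site:
|TC|² = (5−4)² + (3−4)² = 1 + 1 = 2
|TD|² = (5−2)² + (3−1)² = 9 + 4 = 13
|TE|² = (5−3)² + (3−5)² = 4 + 4 = 8
|TF|² = (5−2)² + (3−6)² = 9 + 9 = 18
|TG|² = (5−6)² + (3−4)² = 1 + 1 = 2
|TH|² = (5−10)² + (3−10)² = 25 + 49 = 74
|TJ|² = (5−1)² + (3−8)² = 16 + 25 = 41
|TK|² = (5−6)² + (3−7)² = 1 + 16 = 17
T is equidistant from C and G (both at squared distance 2), and every other site is strictly farther — so T lies on the C–G Voronoi edge.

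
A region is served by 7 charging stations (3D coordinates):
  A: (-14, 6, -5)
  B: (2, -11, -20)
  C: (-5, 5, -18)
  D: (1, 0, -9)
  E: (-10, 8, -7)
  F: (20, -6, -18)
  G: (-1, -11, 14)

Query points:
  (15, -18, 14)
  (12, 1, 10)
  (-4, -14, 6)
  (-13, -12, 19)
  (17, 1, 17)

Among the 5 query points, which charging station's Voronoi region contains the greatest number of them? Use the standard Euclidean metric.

G

(15, -18, 14) — d² to each: A:1778, B:1374, C:1953, D:1049, E:1742, F:1193, G:305 → nearest is G
(12, 1, 10) — d² to each: A:926, B:1144, C:1089, D:483, E:822, F:897, G:329 → nearest is G
(-4, -14, 6) — d² to each: A:621, B:721, C:938, D:446, E:689, F:1216, G:82 → nearest is G
(-13, -12, 19) — d² to each: A:901, B:1747, C:1722, D:1124, E:1085, F:2494, G:170 → nearest is G
(17, 1, 17) — d² to each: A:1470, B:1738, C:1725, D:933, E:1354, F:1283, G:477 → nearest is G
Tally — G:5. G captures the most (5).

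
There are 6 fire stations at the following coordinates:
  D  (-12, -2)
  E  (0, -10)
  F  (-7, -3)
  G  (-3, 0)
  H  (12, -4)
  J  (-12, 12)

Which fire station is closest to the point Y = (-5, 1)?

Since √ is increasing, it suffices to compare squared distances:
|YD|² = (-5−(-12))² + (1−(-2))² = 49 + 9 = 58
|YE|² = (-5−0)² + (1−(-10))² = 25 + 121 = 146
|YF|² = (-5−(-7))² + (1−(-3))² = 4 + 16 = 20
|YG|² = (-5−(-3))² + (1−0)² = 4 + 1 = 5
|YH|² = (-5−12)² + (1−(-4))² = 289 + 25 = 314
|YJ|² = (-5−(-12))² + (1−12)² = 49 + 121 = 170
The smallest is to G, so Y lies in the Voronoi region of G.

G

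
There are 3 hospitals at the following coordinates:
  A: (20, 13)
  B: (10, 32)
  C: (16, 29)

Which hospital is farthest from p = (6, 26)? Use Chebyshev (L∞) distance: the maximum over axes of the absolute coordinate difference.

d(p,A) = max(14, 13) = 14
d(p,B) = max(4, 6) = 6
d(p,C) = max(10, 3) = 10
The largest is to A.

A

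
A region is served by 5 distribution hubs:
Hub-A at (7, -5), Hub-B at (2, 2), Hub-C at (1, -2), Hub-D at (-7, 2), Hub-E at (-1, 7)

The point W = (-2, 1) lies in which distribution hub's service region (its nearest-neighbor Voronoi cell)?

Compare squared distances (the ordering matches that of the actual distances):
d²(W, Hub-A) = (-2−7)² + (1−(-5))² = 81 + 36 = 117
d²(W, Hub-B) = (-2−2)² + (1−2)² = 16 + 1 = 17
d²(W, Hub-C) = (-2−1)² + (1−(-2))² = 9 + 9 = 18
d²(W, Hub-D) = (-2−(-7))² + (1−2)² = 25 + 1 = 26
d²(W, Hub-E) = (-2−(-1))² + (1−7)² = 1 + 36 = 37
Hub-B is nearest.

Hub-B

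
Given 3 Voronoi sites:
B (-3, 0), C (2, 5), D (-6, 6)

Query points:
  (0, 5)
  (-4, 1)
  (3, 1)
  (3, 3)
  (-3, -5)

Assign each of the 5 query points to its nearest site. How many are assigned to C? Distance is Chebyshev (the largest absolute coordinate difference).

3

(0, 5) — d to each: B:5, C:2, D:6 → nearest is C
(-4, 1) — d to each: B:1, C:6, D:5 → nearest is B
(3, 1) — d to each: B:6, C:4, D:9 → nearest is C
(3, 3) — d to each: B:6, C:2, D:9 → nearest is C
(-3, -5) — d to each: B:5, C:10, D:11 → nearest is B
3 of the 5 points have C as nearest.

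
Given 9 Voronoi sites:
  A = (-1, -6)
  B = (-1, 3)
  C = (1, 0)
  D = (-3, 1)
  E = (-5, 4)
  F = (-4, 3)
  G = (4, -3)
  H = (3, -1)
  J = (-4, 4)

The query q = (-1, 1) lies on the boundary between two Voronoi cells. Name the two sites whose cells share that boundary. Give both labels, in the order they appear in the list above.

B and D

Squared distances from q to each site:
|qA|² = (-1−(-1))² + (1−(-6))² = 0 + 49 = 49
|qB|² = (-1−(-1))² + (1−3)² = 0 + 4 = 4
|qC|² = (-1−1)² + (1−0)² = 4 + 1 = 5
|qD|² = (-1−(-3))² + (1−1)² = 4 + 0 = 4
|qE|² = (-1−(-5))² + (1−4)² = 16 + 9 = 25
|qF|² = (-1−(-4))² + (1−3)² = 9 + 4 = 13
|qG|² = (-1−4)² + (1−(-3))² = 25 + 16 = 41
|qH|² = (-1−3)² + (1−(-1))² = 16 + 4 = 20
|qJ|² = (-1−(-4))² + (1−4)² = 9 + 9 = 18
q is equidistant from B and D (both at squared distance 4), and every other site is strictly farther — so q lies on the B–D Voronoi edge.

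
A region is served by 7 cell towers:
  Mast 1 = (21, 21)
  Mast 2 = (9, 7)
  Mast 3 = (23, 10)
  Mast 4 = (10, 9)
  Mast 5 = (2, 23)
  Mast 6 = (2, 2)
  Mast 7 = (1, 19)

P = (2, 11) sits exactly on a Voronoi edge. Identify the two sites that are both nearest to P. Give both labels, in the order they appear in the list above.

Squared distances from P to each site:
d²(P, Mast 1) = (2−21)² + (11−21)² = 361 + 100 = 461
d²(P, Mast 2) = (2−9)² + (11−7)² = 49 + 16 = 65
d²(P, Mast 3) = (2−23)² + (11−10)² = 441 + 1 = 442
d²(P, Mast 4) = (2−10)² + (11−9)² = 64 + 4 = 68
d²(P, Mast 5) = (2−2)² + (11−23)² = 0 + 144 = 144
d²(P, Mast 6) = (2−2)² + (11−2)² = 0 + 81 = 81
d²(P, Mast 7) = (2−1)² + (11−19)² = 1 + 64 = 65
P is equidistant from Mast 2 and Mast 7 (both at squared distance 65), and every other site is strictly farther — so P lies on the Mast 2–Mast 7 Voronoi edge.

Mast 2 and Mast 7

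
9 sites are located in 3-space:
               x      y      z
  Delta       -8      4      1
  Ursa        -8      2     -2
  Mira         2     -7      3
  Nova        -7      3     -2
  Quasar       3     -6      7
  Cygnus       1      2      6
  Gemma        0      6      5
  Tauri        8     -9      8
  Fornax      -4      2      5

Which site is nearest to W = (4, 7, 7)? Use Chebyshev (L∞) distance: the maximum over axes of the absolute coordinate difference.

Gemma

d(W, Delta) = max(12, 3, 6) = 12
d(W, Ursa) = max(12, 5, 9) = 12
d(W, Mira) = max(2, 14, 4) = 14
d(W, Nova) = max(11, 4, 9) = 11
d(W, Quasar) = max(1, 13, 0) = 13
d(W, Cygnus) = max(3, 5, 1) = 5
d(W, Gemma) = max(4, 1, 2) = 4
d(W, Tauri) = max(4, 16, 1) = 16
d(W, Fornax) = max(8, 5, 2) = 8
Minimum is at Gemma.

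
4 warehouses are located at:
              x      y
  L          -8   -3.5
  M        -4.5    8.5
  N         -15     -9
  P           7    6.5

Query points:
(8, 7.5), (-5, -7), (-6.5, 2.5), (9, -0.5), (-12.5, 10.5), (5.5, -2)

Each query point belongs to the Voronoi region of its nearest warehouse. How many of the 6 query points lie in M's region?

(8, 7.5) — d² to each: L:377, M:157.25, N:801.25, P:2 → nearest is P
(-5, -7) — d² to each: L:21.25, M:240.5, N:104, P:326.25 → nearest is L
(-6.5, 2.5) — d² to each: L:38.25, M:40, N:204.5, P:198.25 → nearest is L
(9, -0.5) — d² to each: L:298, M:263.25, N:648.25, P:53 → nearest is P
(-12.5, 10.5) — d² to each: L:216.25, M:68, N:386.5, P:396.25 → nearest is M
(5.5, -2) — d² to each: L:184.5, M:210.25, N:469.25, P:74.5 → nearest is P
1 of the 6 points has M as nearest.

1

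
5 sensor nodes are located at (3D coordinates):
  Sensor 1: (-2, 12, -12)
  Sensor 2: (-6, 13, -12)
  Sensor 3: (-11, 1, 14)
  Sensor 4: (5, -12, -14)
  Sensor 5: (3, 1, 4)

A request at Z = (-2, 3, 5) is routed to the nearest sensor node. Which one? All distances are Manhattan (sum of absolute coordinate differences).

d(Z, Sensor 1) = |-2−(-2)| + |3−12| + |5−(-12)| = 0 + 9 + 17 = 26
d(Z, Sensor 2) = |-2−(-6)| + |3−13| + |5−(-12)| = 4 + 10 + 17 = 31
d(Z, Sensor 3) = |-2−(-11)| + |3−1| + |5−14| = 9 + 2 + 9 = 20
d(Z, Sensor 4) = |-2−5| + |3−(-12)| + |5−(-14)| = 7 + 15 + 19 = 41
d(Z, Sensor 5) = |-2−3| + |3−1| + |5−4| = 5 + 2 + 1 = 8
Sensor 5 is nearest.

Sensor 5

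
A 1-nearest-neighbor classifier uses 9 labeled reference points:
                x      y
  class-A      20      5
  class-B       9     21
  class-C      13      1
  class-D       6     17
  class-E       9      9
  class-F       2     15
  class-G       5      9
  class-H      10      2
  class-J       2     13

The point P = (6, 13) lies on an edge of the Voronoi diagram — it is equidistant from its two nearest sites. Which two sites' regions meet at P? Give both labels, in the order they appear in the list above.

class-D and class-J

Squared distances from P to each site:
d²(P, class-A) = 196 + 64 = 260
d²(P, class-B) = 9 + 64 = 73
d²(P, class-C) = 49 + 144 = 193
d²(P, class-D) = 0 + 16 = 16
d²(P, class-E) = 9 + 16 = 25
d²(P, class-F) = 16 + 4 = 20
d²(P, class-G) = 1 + 16 = 17
d²(P, class-H) = 16 + 121 = 137
d²(P, class-J) = 16 + 0 = 16
P is equidistant from class-D and class-J (both at squared distance 16), and every other site is strictly farther — so P lies on the class-D–class-J Voronoi edge.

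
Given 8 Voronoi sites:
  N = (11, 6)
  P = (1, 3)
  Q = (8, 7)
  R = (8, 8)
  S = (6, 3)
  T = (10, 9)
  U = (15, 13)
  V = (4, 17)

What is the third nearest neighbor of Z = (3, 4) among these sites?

Compare squared distances (the ordering matches that of the actual distances):
|ZN|² = 64 + 4 = 68
|ZP|² = 4 + 1 = 5
|ZQ|² = 25 + 9 = 34
|ZR|² = 25 + 16 = 41
|ZS|² = 9 + 1 = 10
|ZT|² = 49 + 25 = 74
|ZU|² = 144 + 81 = 225
|ZV|² = 1 + 169 = 170
Sorted ascending: P, S, Q, R, … — the third-nearest is Q.

Q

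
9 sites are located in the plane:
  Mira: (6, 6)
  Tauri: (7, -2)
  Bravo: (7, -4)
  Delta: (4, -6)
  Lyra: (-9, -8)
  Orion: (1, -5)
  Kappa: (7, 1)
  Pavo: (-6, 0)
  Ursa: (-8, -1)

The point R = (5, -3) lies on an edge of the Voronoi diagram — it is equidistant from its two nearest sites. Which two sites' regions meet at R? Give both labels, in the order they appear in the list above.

Tauri and Bravo

Squared distances from R to each site:
d²(R, Mira) = 1 + 81 = 82
d²(R, Tauri) = 4 + 1 = 5
d²(R, Bravo) = 4 + 1 = 5
d²(R, Delta) = 1 + 9 = 10
d²(R, Lyra) = 196 + 25 = 221
d²(R, Orion) = 16 + 4 = 20
d²(R, Kappa) = 4 + 16 = 20
d²(R, Pavo) = 121 + 9 = 130
d²(R, Ursa) = 169 + 4 = 173
R is equidistant from Tauri and Bravo (both at squared distance 5), and every other site is strictly farther — so R lies on the Tauri–Bravo Voronoi edge.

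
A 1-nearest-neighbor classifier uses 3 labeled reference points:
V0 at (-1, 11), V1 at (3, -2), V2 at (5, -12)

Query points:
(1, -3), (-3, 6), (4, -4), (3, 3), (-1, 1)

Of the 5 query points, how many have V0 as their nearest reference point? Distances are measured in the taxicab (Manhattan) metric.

1

(1, -3) — d to each: V0:16, V1:3, V2:13 → nearest is V1
(-3, 6) — d to each: V0:7, V1:14, V2:26 → nearest is V0
(4, -4) — d to each: V0:20, V1:3, V2:9 → nearest is V1
(3, 3) — d to each: V0:12, V1:5, V2:17 → nearest is V1
(-1, 1) — d to each: V0:10, V1:7, V2:19 → nearest is V1
1 of the 5 points has V0 as nearest.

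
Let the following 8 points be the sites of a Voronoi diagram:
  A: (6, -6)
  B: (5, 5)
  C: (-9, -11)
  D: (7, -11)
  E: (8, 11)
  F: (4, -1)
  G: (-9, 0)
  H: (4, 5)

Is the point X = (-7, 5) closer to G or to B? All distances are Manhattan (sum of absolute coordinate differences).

d(X,G) = |-7−(-9)| + |5−0| = 2 + 5 = 7
d(X,B) = |-7−5| + |5−5| = 12 + 0 = 12
7 < 12, so G is closer.

G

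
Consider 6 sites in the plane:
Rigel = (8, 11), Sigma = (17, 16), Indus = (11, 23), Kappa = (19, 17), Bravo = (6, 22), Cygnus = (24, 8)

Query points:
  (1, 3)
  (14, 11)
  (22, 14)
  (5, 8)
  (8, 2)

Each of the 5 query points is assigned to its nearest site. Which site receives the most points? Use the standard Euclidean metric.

(1, 3) — d² to each: Rigel:113, Sigma:425, Indus:500, Kappa:520, Bravo:386, Cygnus:554 → nearest is Rigel
(14, 11) — d² to each: Rigel:36, Sigma:34, Indus:153, Kappa:61, Bravo:185, Cygnus:109 → nearest is Sigma
(22, 14) — d² to each: Rigel:205, Sigma:29, Indus:202, Kappa:18, Bravo:320, Cygnus:40 → nearest is Kappa
(5, 8) — d² to each: Rigel:18, Sigma:208, Indus:261, Kappa:277, Bravo:197, Cygnus:361 → nearest is Rigel
(8, 2) — d² to each: Rigel:81, Sigma:277, Indus:450, Kappa:346, Bravo:404, Cygnus:292 → nearest is Rigel
Tally — Rigel:3, Sigma:1, Kappa:1. Rigel captures the most (3).

Rigel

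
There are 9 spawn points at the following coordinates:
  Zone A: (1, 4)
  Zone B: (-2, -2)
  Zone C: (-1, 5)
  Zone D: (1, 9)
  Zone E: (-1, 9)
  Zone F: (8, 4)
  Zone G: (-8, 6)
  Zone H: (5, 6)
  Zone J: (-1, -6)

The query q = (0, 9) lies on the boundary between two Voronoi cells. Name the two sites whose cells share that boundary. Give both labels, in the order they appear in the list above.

Squared distances from q to each site:
d²(q, Zone A) = 1 + 25 = 26
d²(q, Zone B) = 4 + 121 = 125
d²(q, Zone C) = 1 + 16 = 17
d²(q, Zone D) = 1 + 0 = 1
d²(q, Zone E) = 1 + 0 = 1
d²(q, Zone F) = 64 + 25 = 89
d²(q, Zone G) = 64 + 9 = 73
d²(q, Zone H) = 25 + 9 = 34
d²(q, Zone J) = 1 + 225 = 226
q is equidistant from Zone D and Zone E (both at squared distance 1), and every other site is strictly farther — so q lies on the Zone D–Zone E Voronoi edge.

Zone D and Zone E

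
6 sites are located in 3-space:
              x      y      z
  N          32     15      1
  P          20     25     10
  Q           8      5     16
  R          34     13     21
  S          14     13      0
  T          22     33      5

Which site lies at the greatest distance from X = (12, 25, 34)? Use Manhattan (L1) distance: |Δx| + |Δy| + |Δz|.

N

d(X,N) = |12−32| + |25−15| + |34−1| = 20 + 10 + 33 = 63
d(X,P) = |12−20| + |25−25| + |34−10| = 8 + 0 + 24 = 32
d(X,Q) = |12−8| + |25−5| + |34−16| = 4 + 20 + 18 = 42
d(X,R) = |12−34| + |25−13| + |34−21| = 22 + 12 + 13 = 47
d(X,S) = |12−14| + |25−13| + |34−0| = 2 + 12 + 34 = 48
d(X,T) = |12−22| + |25−33| + |34−5| = 10 + 8 + 29 = 47
The largest is to N.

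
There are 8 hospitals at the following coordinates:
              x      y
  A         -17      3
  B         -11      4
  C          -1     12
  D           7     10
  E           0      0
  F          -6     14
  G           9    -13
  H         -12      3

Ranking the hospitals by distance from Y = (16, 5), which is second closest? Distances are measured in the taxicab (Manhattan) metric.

d(Y,A) = |16−(-17)| + |5−3| = 33 + 2 = 35
d(Y,B) = |16−(-11)| + |5−4| = 27 + 1 = 28
d(Y,C) = |16−(-1)| + |5−12| = 17 + 7 = 24
d(Y,D) = |16−7| + |5−10| = 9 + 5 = 14
d(Y,E) = |16−0| + |5−0| = 16 + 5 = 21
d(Y,F) = |16−(-6)| + |5−14| = 22 + 9 = 31
d(Y,G) = |16−9| + |5−(-13)| = 7 + 18 = 25
d(Y,H) = |16−(-12)| + |5−3| = 28 + 2 = 30
Sorted ascending: D, E, C, … — the second-nearest is E.

E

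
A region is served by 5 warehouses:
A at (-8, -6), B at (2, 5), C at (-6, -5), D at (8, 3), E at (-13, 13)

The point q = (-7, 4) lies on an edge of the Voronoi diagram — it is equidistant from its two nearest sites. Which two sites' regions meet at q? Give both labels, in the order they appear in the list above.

B and C

Squared distances from q to each site:
|qA|² = 1 + 100 = 101
|qB|² = 81 + 1 = 82
|qC|² = 1 + 81 = 82
|qD|² = 225 + 1 = 226
|qE|² = 36 + 81 = 117
q is equidistant from B and C (both at squared distance 82), and every other site is strictly farther — so q lies on the B–C Voronoi edge.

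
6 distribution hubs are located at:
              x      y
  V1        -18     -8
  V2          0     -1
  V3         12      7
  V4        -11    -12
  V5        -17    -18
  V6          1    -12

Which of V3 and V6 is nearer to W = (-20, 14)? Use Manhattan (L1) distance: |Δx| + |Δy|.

d(W,V3) = |-20−12| + |14−7| = 32 + 7 = 39
d(W,V6) = |-20−1| + |14−(-12)| = 21 + 26 = 47
39 < 47, so V3 is closer.

V3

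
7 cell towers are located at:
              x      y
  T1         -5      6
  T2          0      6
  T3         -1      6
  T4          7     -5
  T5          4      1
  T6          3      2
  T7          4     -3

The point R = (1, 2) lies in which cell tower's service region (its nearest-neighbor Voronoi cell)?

T6

Since √ is increasing, it suffices to compare squared distances:
|RT1|² = (1−(-5))² + (2−6)² = 36 + 16 = 52
|RT2|² = (1−0)² + (2−6)² = 1 + 16 = 17
|RT3|² = (1−(-1))² + (2−6)² = 4 + 16 = 20
|RT4|² = (1−7)² + (2−(-5))² = 36 + 49 = 85
|RT5|² = (1−4)² + (2−1)² = 9 + 1 = 10
|RT6|² = (1−3)² + (2−2)² = 4 + 0 = 4
|RT7|² = (1−4)² + (2−(-3))² = 9 + 25 = 34
T6 is nearest.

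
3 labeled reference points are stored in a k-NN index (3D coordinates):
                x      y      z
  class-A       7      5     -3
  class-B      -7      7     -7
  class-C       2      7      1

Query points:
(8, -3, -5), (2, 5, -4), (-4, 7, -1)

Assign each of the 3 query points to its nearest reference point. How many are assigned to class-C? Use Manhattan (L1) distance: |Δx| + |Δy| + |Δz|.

(8, -3, -5) — d to each: class-A:11, class-B:27, class-C:22 → nearest is class-A
(2, 5, -4) — d to each: class-A:6, class-B:14, class-C:7 → nearest is class-A
(-4, 7, -1) — d to each: class-A:15, class-B:9, class-C:8 → nearest is class-C
1 of the 3 points has class-C as nearest.

1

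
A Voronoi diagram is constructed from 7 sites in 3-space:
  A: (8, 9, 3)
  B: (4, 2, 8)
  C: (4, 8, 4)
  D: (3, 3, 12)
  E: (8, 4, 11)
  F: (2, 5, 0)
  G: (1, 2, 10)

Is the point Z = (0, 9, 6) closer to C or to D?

C

Compare squared distances:
|ZC|² = (0−4)² + (9−8)² + (6−4)² = 16 + 1 + 4 = 21
|ZD|² = (0−3)² + (9−3)² + (6−12)² = 9 + 36 + 36 = 81
21 < 81, so C is closer.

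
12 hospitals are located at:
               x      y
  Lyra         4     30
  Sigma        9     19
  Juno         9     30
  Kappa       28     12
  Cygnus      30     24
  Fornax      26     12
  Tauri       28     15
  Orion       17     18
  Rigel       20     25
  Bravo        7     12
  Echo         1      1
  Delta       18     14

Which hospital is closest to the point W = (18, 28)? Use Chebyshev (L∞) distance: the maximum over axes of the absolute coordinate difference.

d(W, Lyra) = max(14, 2) = 14
d(W, Sigma) = max(9, 9) = 9
d(W, Juno) = max(9, 2) = 9
d(W, Kappa) = max(10, 16) = 16
d(W, Cygnus) = max(12, 4) = 12
d(W, Fornax) = max(8, 16) = 16
d(W, Tauri) = max(10, 13) = 13
d(W, Orion) = max(1, 10) = 10
d(W, Rigel) = max(2, 3) = 3
d(W, Bravo) = max(11, 16) = 16
d(W, Echo) = max(17, 27) = 27
d(W, Delta) = max(0, 14) = 14
Minimum is at Rigel.

Rigel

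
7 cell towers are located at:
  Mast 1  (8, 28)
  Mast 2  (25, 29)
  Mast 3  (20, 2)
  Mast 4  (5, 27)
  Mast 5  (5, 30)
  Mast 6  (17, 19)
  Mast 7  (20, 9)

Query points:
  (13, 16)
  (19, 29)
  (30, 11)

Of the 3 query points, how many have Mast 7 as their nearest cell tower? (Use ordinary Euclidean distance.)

1

(13, 16) — d² to each: Mast 1:169, Mast 2:313, Mast 3:245, Mast 4:185, Mast 5:260, Mast 6:25, Mast 7:98 → nearest is Mast 6
(19, 29) — d² to each: Mast 1:122, Mast 2:36, Mast 3:730, Mast 4:200, Mast 5:197, Mast 6:104, Mast 7:401 → nearest is Mast 2
(30, 11) — d² to each: Mast 1:773, Mast 2:349, Mast 3:181, Mast 4:881, Mast 5:986, Mast 6:233, Mast 7:104 → nearest is Mast 7
1 of the 3 points has Mast 7 as nearest.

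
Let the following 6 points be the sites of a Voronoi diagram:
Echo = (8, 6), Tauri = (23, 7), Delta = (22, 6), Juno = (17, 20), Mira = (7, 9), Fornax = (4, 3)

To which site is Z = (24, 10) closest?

Tauri

Squared Euclidean distances:
d²(Z, Echo) = (24−8)² + (10−6)² = 256 + 16 = 272
d²(Z, Tauri) = (24−23)² + (10−7)² = 1 + 9 = 10
d²(Z, Delta) = (24−22)² + (10−6)² = 4 + 16 = 20
d²(Z, Juno) = (24−17)² + (10−20)² = 49 + 100 = 149
d²(Z, Mira) = (24−7)² + (10−9)² = 289 + 1 = 290
d²(Z, Fornax) = (24−4)² + (10−3)² = 400 + 49 = 449
The smallest is to Tauri, so Z lies in the Voronoi region of Tauri.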